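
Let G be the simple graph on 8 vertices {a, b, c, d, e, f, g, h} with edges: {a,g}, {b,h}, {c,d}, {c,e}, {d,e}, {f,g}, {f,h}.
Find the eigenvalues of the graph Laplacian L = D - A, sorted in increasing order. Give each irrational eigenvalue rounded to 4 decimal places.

[0, 0, 0.3820, 1.3820, 2.6180, 3, 3, 3.6180]

Reading degrees in the order [a, b, c, d, e, f, g, h] gives [1, 1, 2, 2, 2, 2, 2, 2]; set D = diag(1, 1, 2, 2, 2, 2, 2, 2) and form L = D - A. Diagonalising L (or applying a numerical eigensolver to the 8x8 matrix) gives the spectrum above. The 2 zero eigenvalues correspond to the 2 connected components. The largest eigenvalue, 3.6180, is at most the vertex count 8. The eigenvalues sum to 14, which equals trace(L) = 2|E|.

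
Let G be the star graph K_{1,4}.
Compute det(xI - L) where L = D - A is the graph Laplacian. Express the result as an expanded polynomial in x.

x^5 - 8x^4 + 18x^3 - 16x^2 + 5x

The graph has 5 vertices and degree multiset [4, 1, 1, 1, 1]; D is the diagonal matrix of degrees and L = D - A. L has integer entries, so p(x) = det(xI - L) has integer coefficients. Expanding the determinant yields x^5 - 8x^4 + 18x^3 - 16x^2 + 5x. The constant term is 0 because L is singular (the all-ones vector lies in its kernel). By the matrix-tree theorem the graph has (1/5) * product of the nonzero eigenvalues = 1 spanning tree.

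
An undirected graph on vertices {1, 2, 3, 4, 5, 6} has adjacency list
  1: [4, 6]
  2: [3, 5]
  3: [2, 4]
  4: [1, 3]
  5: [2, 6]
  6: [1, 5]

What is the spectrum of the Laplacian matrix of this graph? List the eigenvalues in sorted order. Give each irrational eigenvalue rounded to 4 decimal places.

Each diagonal entry of L is the vertex degree and each off-diagonal entry is -1 where an edge is present, 0 otherwise; in the order [1, 2, 3, 4, 5, 6] the diagonal is [2, 2, 2, 2, 2, 2]. Diagonalising L (or applying a numerical eigensolver to the 6x6 matrix) gives the spectrum above. The single zero eigenvalue shows the graph is connected. By the matrix-tree theorem the graph has (1/6) * product of the nonzero eigenvalues = 6 spanning trees.

[0, 1, 1, 3, 3, 4]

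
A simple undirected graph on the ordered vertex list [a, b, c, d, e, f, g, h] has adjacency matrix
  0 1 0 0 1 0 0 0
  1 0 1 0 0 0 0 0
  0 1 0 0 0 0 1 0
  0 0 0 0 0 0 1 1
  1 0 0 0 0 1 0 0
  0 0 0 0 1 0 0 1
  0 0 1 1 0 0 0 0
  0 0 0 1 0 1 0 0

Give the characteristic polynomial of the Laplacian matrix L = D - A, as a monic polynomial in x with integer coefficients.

x^8 - 16x^7 + 104x^6 - 352x^5 + 660x^4 - 672x^3 + 336x^2 - 64x

With the vertex order [a, b, c, d, e, f, g, h], the degrees are [2, 2, 2, 2, 2, 2, 2, 2], giving D = diag(2, 2, 2, 2, 2, 2, 2, 2) and L = D - A. Computing det(xI - L) by cofactor expansion (or equivalently via sum-over-permutations) gives x^8 - 16x^7 + 104x^6 - 352x^5 + 660x^4 - 672x^3 + 336x^2 - 64x. Since p(0) = det(-L) = 0, x divides p(x). There is one zero in the spectrum, matching the 1 component. By the matrix-tree theorem the graph has (1/8) * product of the nonzero eigenvalues = 8 spanning trees.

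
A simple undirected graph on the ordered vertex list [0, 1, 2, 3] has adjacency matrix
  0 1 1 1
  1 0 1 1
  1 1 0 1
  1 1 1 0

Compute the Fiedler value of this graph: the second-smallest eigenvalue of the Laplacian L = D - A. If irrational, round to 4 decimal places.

Reading degrees in the order [0, 1, 2, 3] gives [3, 3, 3, 3]; set D = diag(3, 3, 3, 3) and form L = D - A. The smallest Laplacian eigenvalue is always 0. The next one, lambda_2 = 4, measures how hard the graph is to disconnect: larger values mean better connectivity. The largest eigenvalue, 4, is at most the vertex count 4. The eigenvalues sum to 12, which equals trace(L) = 2|E|.

4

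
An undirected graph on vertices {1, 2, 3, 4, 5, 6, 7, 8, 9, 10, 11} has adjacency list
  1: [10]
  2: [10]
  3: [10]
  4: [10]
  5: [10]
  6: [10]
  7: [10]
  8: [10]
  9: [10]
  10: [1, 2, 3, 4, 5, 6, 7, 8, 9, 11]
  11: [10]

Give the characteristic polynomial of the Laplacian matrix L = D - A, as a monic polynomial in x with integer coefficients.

Each diagonal entry of L is the vertex degree and each off-diagonal entry is -1 where an edge is present, 0 otherwise; in the order [1, 2, 3, 4, 5, 6, 7, 8, 9, 10, 11] the diagonal is [1, 1, 1, 1, 1, 1, 1, 1, 1, 10, 1]. L has integer entries, so p(x) = det(xI - L) has integer coefficients. Expanding the determinant yields x^11 - 20x^10 + 135x^9 - 480x^8 + 1050x^7 - 1512x^6 + 1470x^5 - 960x^4 + 405x^3 - 100x^2 + 11x. The coefficient of x^10 equals -trace(L) = -20, matching the sum of degrees. There is one zero in the spectrum, matching the 1 component.

x^11 - 20x^10 + 135x^9 - 480x^8 + 1050x^7 - 1512x^6 + 1470x^5 - 960x^4 + 405x^3 - 100x^2 + 11x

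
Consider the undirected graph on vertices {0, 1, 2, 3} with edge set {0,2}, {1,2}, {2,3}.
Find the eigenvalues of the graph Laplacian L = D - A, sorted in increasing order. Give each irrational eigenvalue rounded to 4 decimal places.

Reading degrees in the order [0, 1, 2, 3] gives [1, 1, 3, 1]; set D = diag(1, 1, 3, 1) and form L = D - A. Diagonalising L (or applying a numerical eigensolver to the 4x4 matrix) gives the spectrum above. The single zero eigenvalue shows the graph is connected. There is one zero in the spectrum, matching the 1 component.

[0, 1, 1, 4]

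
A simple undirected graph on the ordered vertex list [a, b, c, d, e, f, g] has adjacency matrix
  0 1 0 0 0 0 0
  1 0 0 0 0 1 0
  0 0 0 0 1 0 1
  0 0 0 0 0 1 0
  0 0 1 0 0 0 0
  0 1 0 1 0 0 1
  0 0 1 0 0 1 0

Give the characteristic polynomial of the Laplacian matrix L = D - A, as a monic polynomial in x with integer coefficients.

x^7 - 12x^6 + 54x^5 - 114x^4 + 115x^3 - 50x^2 + 7x

Each diagonal entry of L is the vertex degree and each off-diagonal entry is -1 where an edge is present, 0 otherwise; in the order [a, b, c, d, e, f, g] the diagonal is [1, 2, 2, 1, 1, 3, 2]. L has integer entries, so p(x) = det(xI - L) has integer coefficients. Expanding the determinant yields x^7 - 12x^6 + 54x^5 - 114x^4 + 115x^3 - 50x^2 + 7x. The constant term is 0 because L is singular (the all-ones vector lies in its kernel).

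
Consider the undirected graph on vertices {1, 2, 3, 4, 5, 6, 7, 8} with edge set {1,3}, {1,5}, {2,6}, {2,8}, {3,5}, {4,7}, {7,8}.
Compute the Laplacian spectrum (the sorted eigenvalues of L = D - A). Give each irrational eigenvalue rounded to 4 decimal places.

[0, 0, 0.3820, 1.3820, 2.6180, 3, 3, 3.6180]

With the vertex order [1, 2, 3, 4, 5, 6, 7, 8], the degrees are [2, 2, 2, 1, 2, 1, 2, 2], giving D = diag(2, 2, 2, 1, 2, 1, 2, 2) and L = D - A. Diagonalising L (or applying a numerical eigensolver to the 8x8 matrix) gives the spectrum above. The 2 zero eigenvalues correspond to the 2 connected components. There are 2 zeros in the spectrum, matching the 2 components.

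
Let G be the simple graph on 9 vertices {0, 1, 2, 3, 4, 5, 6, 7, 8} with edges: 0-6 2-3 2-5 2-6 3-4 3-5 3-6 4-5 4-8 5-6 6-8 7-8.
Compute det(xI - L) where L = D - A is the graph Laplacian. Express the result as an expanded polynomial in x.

x^9 - 24x^8 + 233x^7 - 1172x^6 + 3243x^5 - 4820x^4 + 3459x^3 - 920x^2

Each diagonal entry of L is the vertex degree and each off-diagonal entry is -1 where an edge is present, 0 otherwise; in the order [0, 1, 2, 3, 4, 5, 6, 7, 8] the diagonal is [1, 0, 3, 4, 3, 4, 5, 1, 3]. Computing det(xI - L) by cofactor expansion (or equivalently via sum-over-permutations) gives x^9 - 24x^8 + 233x^7 - 1172x^6 + 3243x^5 - 4820x^4 + 3459x^3 - 920x^2. The coefficient of x^8 equals -trace(L) = -24, matching the sum of degrees.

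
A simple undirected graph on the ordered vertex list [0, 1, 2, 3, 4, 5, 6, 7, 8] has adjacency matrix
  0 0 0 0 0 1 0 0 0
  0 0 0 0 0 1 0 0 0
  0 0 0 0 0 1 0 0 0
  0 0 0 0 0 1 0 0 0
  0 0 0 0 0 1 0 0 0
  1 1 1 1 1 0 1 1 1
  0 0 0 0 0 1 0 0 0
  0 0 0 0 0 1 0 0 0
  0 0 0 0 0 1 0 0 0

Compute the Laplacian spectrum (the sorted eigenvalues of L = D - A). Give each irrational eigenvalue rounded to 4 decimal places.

[0, 1, 1, 1, 1, 1, 1, 1, 9]

Reading degrees in the order [0, 1, 2, 3, 4, 5, 6, 7, 8] gives [1, 1, 1, 1, 1, 8, 1, 1, 1]; set D = diag(1, 1, 1, 1, 1, 8, 1, 1, 1) and form L = D - A. The multiplicity of 0 as a Laplacian eigenvalue equals the number of connected components. The largest eigenvalue, 9, is at most the vertex count 9. The eigenvalues sum to 16, which equals trace(L) = 2|E|.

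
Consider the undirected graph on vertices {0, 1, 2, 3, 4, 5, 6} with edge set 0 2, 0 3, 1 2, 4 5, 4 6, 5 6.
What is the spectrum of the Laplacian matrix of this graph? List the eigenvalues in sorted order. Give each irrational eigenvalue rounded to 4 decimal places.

Each diagonal entry of L is the vertex degree and each off-diagonal entry is -1 where an edge is present, 0 otherwise; in the order [0, 1, 2, 3, 4, 5, 6] the diagonal is [2, 1, 2, 1, 2, 2, 2]. L is symmetric positive semidefinite, so every eigenvalue is real and nonnegative. The 2 zero eigenvalues correspond to the 2 connected components.

[0, 0, 0.5858, 2, 3, 3, 3.4142]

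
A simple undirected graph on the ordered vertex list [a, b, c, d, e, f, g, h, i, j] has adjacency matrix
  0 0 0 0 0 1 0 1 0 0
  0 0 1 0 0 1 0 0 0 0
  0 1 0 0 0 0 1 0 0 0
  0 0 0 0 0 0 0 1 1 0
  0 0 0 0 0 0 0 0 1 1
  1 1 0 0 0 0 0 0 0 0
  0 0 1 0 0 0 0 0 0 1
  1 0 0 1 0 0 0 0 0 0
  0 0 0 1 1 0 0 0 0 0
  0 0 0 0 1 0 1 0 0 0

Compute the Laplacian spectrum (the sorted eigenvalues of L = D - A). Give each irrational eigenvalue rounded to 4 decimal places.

[0, 0.3820, 0.3820, 1.3820, 1.3820, 2.6180, 2.6180, 3.6180, 3.6180, 4]

Each diagonal entry of L is the vertex degree and each off-diagonal entry is -1 where an edge is present, 0 otherwise; in the order [a, b, c, d, e, f, g, h, i, j] the diagonal is [2, 2, 2, 2, 2, 2, 2, 2, 2, 2]. Since every row of L sums to 0, the all-ones vector is in the kernel and 0 is an eigenvalue. The single zero eigenvalue shows the graph is connected.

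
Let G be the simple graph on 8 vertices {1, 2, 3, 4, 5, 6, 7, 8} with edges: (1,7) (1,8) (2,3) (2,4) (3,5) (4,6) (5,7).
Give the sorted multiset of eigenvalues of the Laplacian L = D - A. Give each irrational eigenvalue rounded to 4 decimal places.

With the vertex order [1, 2, 3, 4, 5, 6, 7, 8], the degrees are [2, 2, 2, 2, 2, 1, 2, 1], giving D = diag(2, 2, 2, 2, 2, 1, 2, 1) and L = D - A. Since every row of L sums to 0, the all-ones vector is in the kernel and 0 is an eigenvalue. The single zero eigenvalue shows the graph is connected. There is one zero in the spectrum, matching the 1 component. The largest eigenvalue, 3.8478, is at most the vertex count 8.

[0, 0.1522, 0.5858, 1.2346, 2, 2.7654, 3.4142, 3.8478]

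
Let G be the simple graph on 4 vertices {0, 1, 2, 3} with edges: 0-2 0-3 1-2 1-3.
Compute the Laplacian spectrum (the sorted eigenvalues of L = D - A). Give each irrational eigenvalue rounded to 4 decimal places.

[0, 2, 2, 4]

Each diagonal entry of L is the vertex degree and each off-diagonal entry is -1 where an edge is present, 0 otherwise; in the order [0, 1, 2, 3] the diagonal is [2, 2, 2, 2]. Since every row of L sums to 0, the all-ones vector is in the kernel and 0 is an eigenvalue. There is one zero in the spectrum, matching the 1 component.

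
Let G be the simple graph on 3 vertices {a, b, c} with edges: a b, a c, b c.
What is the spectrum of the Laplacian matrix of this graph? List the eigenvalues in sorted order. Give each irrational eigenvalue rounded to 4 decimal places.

Each diagonal entry of L is the vertex degree and each off-diagonal entry is -1 where an edge is present, 0 otherwise; in the order [a, b, c] the diagonal is [2, 2, 2]. Diagonalising L (or applying a numerical eigensolver to the 3x3 matrix) gives the spectrum above. The single zero eigenvalue shows the graph is connected. There is one zero in the spectrum, matching the 1 component.

[0, 3, 3]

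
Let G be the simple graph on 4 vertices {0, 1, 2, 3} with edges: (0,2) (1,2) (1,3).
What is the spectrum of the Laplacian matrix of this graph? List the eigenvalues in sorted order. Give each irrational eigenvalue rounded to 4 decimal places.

[0, 0.5858, 2, 3.4142]

Each diagonal entry of L is the vertex degree and each off-diagonal entry is -1 where an edge is present, 0 otherwise; in the order [0, 1, 2, 3] the diagonal is [1, 2, 2, 1]. L is symmetric positive semidefinite, so every eigenvalue is real and nonnegative. The single zero eigenvalue shows the graph is connected. The eigenvalues sum to 6, which equals trace(L) = 2|E|. There is one zero in the spectrum, matching the 1 component.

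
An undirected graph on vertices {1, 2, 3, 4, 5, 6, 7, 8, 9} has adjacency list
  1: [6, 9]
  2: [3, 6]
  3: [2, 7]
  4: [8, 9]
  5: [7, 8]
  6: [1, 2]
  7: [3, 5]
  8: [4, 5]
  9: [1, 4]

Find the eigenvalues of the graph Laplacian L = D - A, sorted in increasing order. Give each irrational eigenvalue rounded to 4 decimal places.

Reading degrees in the order [1, 2, 3, 4, 5, 6, 7, 8, 9] gives [2, 2, 2, 2, 2, 2, 2, 2, 2]; set D = diag(2, 2, 2, 2, 2, 2, 2, 2, 2) and form L = D - A. Diagonalising L (or applying a numerical eigensolver to the 9x9 matrix) gives the spectrum above.

[0, 0.4679, 0.4679, 1.6527, 1.6527, 3, 3, 3.8794, 3.8794]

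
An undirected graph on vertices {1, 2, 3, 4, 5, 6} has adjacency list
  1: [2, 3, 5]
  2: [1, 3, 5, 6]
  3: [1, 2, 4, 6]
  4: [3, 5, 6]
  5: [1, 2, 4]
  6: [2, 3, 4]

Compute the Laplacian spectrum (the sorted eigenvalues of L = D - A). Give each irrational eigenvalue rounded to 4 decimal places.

[0, 2.2679, 3, 4, 5, 5.7321]

Reading degrees in the order [1, 2, 3, 4, 5, 6] gives [3, 4, 4, 3, 3, 3]; set D = diag(3, 4, 4, 3, 3, 3) and form L = D - A. The multiplicity of 0 as a Laplacian eigenvalue equals the number of connected components. The single zero eigenvalue shows the graph is connected.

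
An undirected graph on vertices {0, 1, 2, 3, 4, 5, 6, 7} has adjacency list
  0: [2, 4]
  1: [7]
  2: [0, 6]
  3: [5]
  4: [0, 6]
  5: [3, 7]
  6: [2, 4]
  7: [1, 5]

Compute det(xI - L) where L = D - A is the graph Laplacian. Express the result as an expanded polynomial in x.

x^8 - 14x^7 + 78x^6 - 220x^5 + 328x^4 - 240x^3 + 64x^2

Each diagonal entry of L is the vertex degree and each off-diagonal entry is -1 where an edge is present, 0 otherwise; in the order [0, 1, 2, 3, 4, 5, 6, 7] the diagonal is [2, 1, 2, 1, 2, 2, 2, 2]. L has integer entries, so p(x) = det(xI - L) has integer coefficients. Expanding the determinant yields x^8 - 14x^7 + 78x^6 - 220x^5 + 328x^4 - 240x^3 + 64x^2. Since p(0) = det(-L) = 0, x divides p(x).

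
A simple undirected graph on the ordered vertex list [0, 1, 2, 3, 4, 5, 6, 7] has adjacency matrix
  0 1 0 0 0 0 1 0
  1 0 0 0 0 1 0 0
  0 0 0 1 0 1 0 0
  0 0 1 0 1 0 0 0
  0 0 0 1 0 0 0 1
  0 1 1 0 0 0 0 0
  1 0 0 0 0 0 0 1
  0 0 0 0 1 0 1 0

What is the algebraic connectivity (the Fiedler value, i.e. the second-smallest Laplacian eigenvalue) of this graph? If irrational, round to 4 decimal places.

Reading degrees in the order [0, 1, 2, 3, 4, 5, 6, 7] gives [2, 2, 2, 2, 2, 2, 2, 2]; set D = diag(2, 2, 2, 2, 2, 2, 2, 2) and form L = D - A. The sorted Laplacian eigenvalues are [0, 0.5858, 0.5858, 2, 2, 3.4142, 3.4142, 4]; the algebraic connectivity is the second entry, 0.5858.

0.5858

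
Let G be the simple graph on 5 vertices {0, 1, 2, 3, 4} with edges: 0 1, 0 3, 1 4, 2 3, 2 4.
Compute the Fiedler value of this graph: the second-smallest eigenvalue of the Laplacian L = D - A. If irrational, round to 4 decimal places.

Each diagonal entry of L is the vertex degree and each off-diagonal entry is -1 where an edge is present, 0 otherwise; in the order [0, 1, 2, 3, 4] the diagonal is [2, 2, 2, 2, 2]. Computing the eigenvalues of L and sorting gives [0, 1.3820, 1.3820, 3.6180, 3.6180]. The Fiedler value lambda_2 = 1.3820 is strictly positive, so the graph is connected. By the matrix-tree theorem the graph has (1/5) * product of the nonzero eigenvalues = 5 spanning trees.

1.3820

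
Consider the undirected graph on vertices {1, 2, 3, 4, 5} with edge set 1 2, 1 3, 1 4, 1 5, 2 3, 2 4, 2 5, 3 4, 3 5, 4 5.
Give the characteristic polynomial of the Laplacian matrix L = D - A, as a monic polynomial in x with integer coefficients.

Reading degrees in the order [1, 2, 3, 4, 5] gives [4, 4, 4, 4, 4]; set D = diag(4, 4, 4, 4, 4) and form L = D - A. L has integer entries, so p(x) = det(xI - L) has integer coefficients. Expanding the determinant yields x^5 - 20x^4 + 150x^3 - 500x^2 + 625x. Since p(0) = det(-L) = 0, x divides p(x). There is one zero in the spectrum, matching the 1 component.

x^5 - 20x^4 + 150x^3 - 500x^2 + 625x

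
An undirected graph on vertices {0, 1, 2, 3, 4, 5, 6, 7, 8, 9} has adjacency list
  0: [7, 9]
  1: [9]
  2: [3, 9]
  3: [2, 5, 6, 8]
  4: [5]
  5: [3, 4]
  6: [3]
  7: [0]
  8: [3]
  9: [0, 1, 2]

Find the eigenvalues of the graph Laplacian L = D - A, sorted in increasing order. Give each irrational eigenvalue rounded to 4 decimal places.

Each diagonal entry of L is the vertex degree and each off-diagonal entry is -1 where an edge is present, 0 otherwise; in the order [0, 1, 2, 3, 4, 5, 6, 7, 8, 9] the diagonal is [2, 1, 2, 4, 1, 2, 1, 1, 1, 3]. Diagonalising L (or applying a numerical eigensolver to the 10x10 matrix) gives the spectrum above. By the matrix-tree theorem the graph has (1/10) * product of the nonzero eigenvalues = 1 spanning tree.

[0, 0.1626, 0.5188, 0.6270, 1, 1.5072, 2.3111, 2.5027, 4.1701, 5.2005]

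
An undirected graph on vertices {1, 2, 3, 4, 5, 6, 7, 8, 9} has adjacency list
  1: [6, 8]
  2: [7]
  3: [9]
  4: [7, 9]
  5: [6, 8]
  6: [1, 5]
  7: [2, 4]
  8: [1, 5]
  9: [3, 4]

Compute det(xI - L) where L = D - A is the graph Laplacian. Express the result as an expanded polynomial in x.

x^9 - 16x^8 + 105x^7 - 364x^6 + 713x^5 - 776x^4 + 420x^3 - 80x^2

Each diagonal entry of L is the vertex degree and each off-diagonal entry is -1 where an edge is present, 0 otherwise; in the order [1, 2, 3, 4, 5, 6, 7, 8, 9] the diagonal is [2, 1, 1, 2, 2, 2, 2, 2, 2]. Computing det(xI - L) by cofactor expansion (or equivalently via sum-over-permutations) gives x^9 - 16x^8 + 105x^7 - 364x^6 + 713x^5 - 776x^4 + 420x^3 - 80x^2. The constant term is 0 because L is singular (the all-ones vector lies in its kernel). There are 2 zeros in the spectrum, matching the 2 components.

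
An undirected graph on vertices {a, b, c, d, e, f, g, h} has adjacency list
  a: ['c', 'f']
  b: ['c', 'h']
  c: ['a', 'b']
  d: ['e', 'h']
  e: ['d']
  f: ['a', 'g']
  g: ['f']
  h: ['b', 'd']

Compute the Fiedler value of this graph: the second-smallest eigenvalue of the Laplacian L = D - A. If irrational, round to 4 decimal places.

With the vertex order [a, b, c, d, e, f, g, h], the degrees are [2, 2, 2, 2, 1, 2, 1, 2], giving D = diag(2, 2, 2, 2, 1, 2, 1, 2) and L = D - A. Computing the eigenvalues of L and sorting gives [0, 0.1522, 0.5858, 1.2346, 2, 2.7654, 3.4142, 3.8478]. The Fiedler value lambda_2 = 0.1522 is strictly positive, so the graph is connected.

0.1522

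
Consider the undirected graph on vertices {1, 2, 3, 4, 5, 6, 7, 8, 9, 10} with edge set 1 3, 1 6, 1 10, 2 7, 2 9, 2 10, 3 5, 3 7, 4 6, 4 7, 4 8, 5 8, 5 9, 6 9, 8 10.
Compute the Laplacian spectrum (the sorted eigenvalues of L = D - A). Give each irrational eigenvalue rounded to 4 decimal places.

[0, 2, 2, 2, 2, 2, 5, 5, 5, 5]

With the vertex order [1, 2, 3, 4, 5, 6, 7, 8, 9, 10], the degrees are [3, 3, 3, 3, 3, 3, 3, 3, 3, 3], giving D = diag(3, 3, 3, 3, 3, 3, 3, 3, 3, 3) and L = D - A. Since every row of L sums to 0, the all-ones vector is in the kernel and 0 is an eigenvalue. There is one zero in the spectrum, matching the 1 component. By the matrix-tree theorem the graph has (1/10) * product of the nonzero eigenvalues = 2000 spanning trees.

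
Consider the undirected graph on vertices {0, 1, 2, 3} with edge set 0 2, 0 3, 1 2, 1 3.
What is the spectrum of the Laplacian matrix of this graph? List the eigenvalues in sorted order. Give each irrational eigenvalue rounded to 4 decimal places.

[0, 2, 2, 4]

With the vertex order [0, 1, 2, 3], the degrees are [2, 2, 2, 2], giving D = diag(2, 2, 2, 2) and L = D - A. Since every row of L sums to 0, the all-ones vector is in the kernel and 0 is an eigenvalue.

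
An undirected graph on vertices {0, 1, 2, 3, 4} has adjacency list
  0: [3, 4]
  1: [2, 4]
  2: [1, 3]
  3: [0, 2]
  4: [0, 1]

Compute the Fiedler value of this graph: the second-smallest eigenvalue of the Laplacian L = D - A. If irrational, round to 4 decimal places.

Reading degrees in the order [0, 1, 2, 3, 4] gives [2, 2, 2, 2, 2]; set D = diag(2, 2, 2, 2, 2) and form L = D - A. The sorted Laplacian eigenvalues are [0, 1.3820, 1.3820, 3.6180, 3.6180]; the algebraic connectivity is the second entry, 1.3820. The largest eigenvalue, 3.6180, is at most the vertex count 5.

1.3820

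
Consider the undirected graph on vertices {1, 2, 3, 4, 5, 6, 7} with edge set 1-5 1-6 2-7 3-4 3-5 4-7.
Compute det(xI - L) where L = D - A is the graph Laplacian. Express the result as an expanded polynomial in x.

x^7 - 12x^6 + 55x^5 - 120x^4 + 126x^3 - 56x^2 + 7x

Each diagonal entry of L is the vertex degree and each off-diagonal entry is -1 where an edge is present, 0 otherwise; in the order [1, 2, 3, 4, 5, 6, 7] the diagonal is [2, 1, 2, 2, 2, 1, 2]. L has integer entries, so p(x) = det(xI - L) has integer coefficients. Expanding the determinant yields x^7 - 12x^6 + 55x^5 - 120x^4 + 126x^3 - 56x^2 + 7x. Since p(0) = det(-L) = 0, x divides p(x). By the matrix-tree theorem the graph has (1/7) * product of the nonzero eigenvalues = 1 spanning tree. The largest eigenvalue, 3.8019, is at most the vertex count 7.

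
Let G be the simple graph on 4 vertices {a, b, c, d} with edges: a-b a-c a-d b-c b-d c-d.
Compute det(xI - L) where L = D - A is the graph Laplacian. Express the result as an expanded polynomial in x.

x^4 - 12x^3 + 48x^2 - 64x

Reading degrees in the order [a, b, c, d] gives [3, 3, 3, 3]; set D = diag(3, 3, 3, 3) and form L = D - A. Computing det(xI - L) by cofactor expansion (or equivalently via sum-over-permutations) gives x^4 - 12x^3 + 48x^2 - 64x. The constant term is 0 because L is singular (the all-ones vector lies in its kernel). There is one zero in the spectrum, matching the 1 component.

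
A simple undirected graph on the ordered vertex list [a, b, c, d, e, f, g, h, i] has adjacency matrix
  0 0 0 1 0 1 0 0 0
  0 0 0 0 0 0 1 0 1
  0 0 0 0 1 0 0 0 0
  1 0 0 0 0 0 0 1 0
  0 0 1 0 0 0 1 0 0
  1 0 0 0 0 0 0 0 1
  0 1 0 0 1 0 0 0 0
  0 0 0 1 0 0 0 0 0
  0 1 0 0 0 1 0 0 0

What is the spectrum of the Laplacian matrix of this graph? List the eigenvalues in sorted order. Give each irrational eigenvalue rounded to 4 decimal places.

With the vertex order [a, b, c, d, e, f, g, h, i], the degrees are [2, 2, 1, 2, 2, 2, 2, 1, 2], giving D = diag(2, 2, 1, 2, 2, 2, 2, 1, 2) and L = D - A. Since every row of L sums to 0, the all-ones vector is in the kernel and 0 is an eigenvalue. The single zero eigenvalue shows the graph is connected.

[0, 0.1206, 0.4679, 1, 1.6527, 2.3473, 3, 3.5321, 3.8794]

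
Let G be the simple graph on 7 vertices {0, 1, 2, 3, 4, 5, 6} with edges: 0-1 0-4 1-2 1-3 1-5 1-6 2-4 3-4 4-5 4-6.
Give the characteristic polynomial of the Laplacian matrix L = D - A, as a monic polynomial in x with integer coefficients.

With the vertex order [0, 1, 2, 3, 4, 5, 6], the degrees are [2, 5, 2, 2, 5, 2, 2], giving D = diag(2, 5, 2, 2, 5, 2, 2) and L = D - A. Computing det(xI - L) by cofactor expansion (or equivalently via sum-over-permutations) gives x^7 - 20x^6 + 155x^5 - 600x^4 + 1240x^3 - 1312x^2 + 560x. The constant term is 0 because L is singular (the all-ones vector lies in its kernel). The eigenvalues sum to 20, which equals trace(L) = 2|E|.

x^7 - 20x^6 + 155x^5 - 600x^4 + 1240x^3 - 1312x^2 + 560x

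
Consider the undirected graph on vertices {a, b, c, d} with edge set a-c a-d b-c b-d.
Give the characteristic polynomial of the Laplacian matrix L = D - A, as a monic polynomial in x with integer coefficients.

x^4 - 8x^3 + 20x^2 - 16x

With the vertex order [a, b, c, d], the degrees are [2, 2, 2, 2], giving D = diag(2, 2, 2, 2) and L = D - A. Computing det(xI - L) by cofactor expansion (or equivalently via sum-over-permutations) gives x^4 - 8x^3 + 20x^2 - 16x. The coefficient of x^3 equals -trace(L) = -8, matching the sum of degrees. The largest eigenvalue, 4, is at most the vertex count 4.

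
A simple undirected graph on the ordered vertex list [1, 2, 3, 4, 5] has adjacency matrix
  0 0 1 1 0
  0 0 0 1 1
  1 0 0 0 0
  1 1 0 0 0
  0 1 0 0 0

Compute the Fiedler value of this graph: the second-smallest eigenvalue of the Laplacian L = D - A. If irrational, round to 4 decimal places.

0.3820

Reading degrees in the order [1, 2, 3, 4, 5] gives [2, 2, 1, 2, 1]; set D = diag(2, 2, 1, 2, 1) and form L = D - A. The smallest Laplacian eigenvalue is always 0. The next one, lambda_2 = 0.3820, measures how hard the graph is to disconnect: larger values mean better connectivity. By the matrix-tree theorem the graph has (1/5) * product of the nonzero eigenvalues = 1 spanning tree.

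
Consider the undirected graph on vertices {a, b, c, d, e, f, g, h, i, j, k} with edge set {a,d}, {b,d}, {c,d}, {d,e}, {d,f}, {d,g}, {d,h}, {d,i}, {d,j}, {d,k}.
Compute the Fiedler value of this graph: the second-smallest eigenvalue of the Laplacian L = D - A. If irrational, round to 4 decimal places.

1

Each diagonal entry of L is the vertex degree and each off-diagonal entry is -1 where an edge is present, 0 otherwise; in the order [a, b, c, d, e, f, g, h, i, j, k] the diagonal is [1, 1, 1, 10, 1, 1, 1, 1, 1, 1, 1]. Computing the eigenvalues of L and sorting gives [0, 1, 1, 1, 1, 1, 1, 1, 1, 1, 11]. The Fiedler value lambda_2 = 1 is strictly positive, so the graph is connected. The largest eigenvalue, 11, is at most the vertex count 11.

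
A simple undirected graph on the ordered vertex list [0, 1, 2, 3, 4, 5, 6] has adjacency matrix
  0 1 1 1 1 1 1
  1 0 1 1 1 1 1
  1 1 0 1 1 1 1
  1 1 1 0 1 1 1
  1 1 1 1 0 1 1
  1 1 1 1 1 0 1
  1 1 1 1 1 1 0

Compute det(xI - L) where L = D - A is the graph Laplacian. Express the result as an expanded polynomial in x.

Each diagonal entry of L is the vertex degree and each off-diagonal entry is -1 where an edge is present, 0 otherwise; in the order [0, 1, 2, 3, 4, 5, 6] the diagonal is [6, 6, 6, 6, 6, 6, 6]. Computing det(xI - L) by cofactor expansion (or equivalently via sum-over-permutations) gives x^7 - 42x^6 + 735x^5 - 6860x^4 + 36015x^3 - 100842x^2 + 117649x. The constant term is 0 because L is singular (the all-ones vector lies in its kernel). There is one zero in the spectrum, matching the 1 component. By the matrix-tree theorem the graph has (1/7) * product of the nonzero eigenvalues = 16807 spanning trees.

x^7 - 42x^6 + 735x^5 - 6860x^4 + 36015x^3 - 100842x^2 + 117649x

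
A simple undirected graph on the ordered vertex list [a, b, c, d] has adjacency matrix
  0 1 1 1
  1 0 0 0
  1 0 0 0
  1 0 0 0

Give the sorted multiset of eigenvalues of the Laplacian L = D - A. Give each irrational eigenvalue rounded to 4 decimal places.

[0, 1, 1, 4]

With the vertex order [a, b, c, d], the degrees are [3, 1, 1, 1], giving D = diag(3, 1, 1, 1) and L = D - A. Diagonalising L (or applying a numerical eigensolver to the 4x4 matrix) gives the spectrum above. The single zero eigenvalue shows the graph is connected.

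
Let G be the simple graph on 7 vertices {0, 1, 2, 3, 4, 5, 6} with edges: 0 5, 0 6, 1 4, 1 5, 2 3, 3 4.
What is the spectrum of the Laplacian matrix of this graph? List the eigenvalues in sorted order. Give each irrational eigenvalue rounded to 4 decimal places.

[0, 0.1981, 0.7530, 1.5550, 2.4450, 3.2470, 3.8019]

With the vertex order [0, 1, 2, 3, 4, 5, 6], the degrees are [2, 2, 1, 2, 2, 2, 1], giving D = diag(2, 2, 1, 2, 2, 2, 1) and L = D - A. The multiplicity of 0 as a Laplacian eigenvalue equals the number of connected components.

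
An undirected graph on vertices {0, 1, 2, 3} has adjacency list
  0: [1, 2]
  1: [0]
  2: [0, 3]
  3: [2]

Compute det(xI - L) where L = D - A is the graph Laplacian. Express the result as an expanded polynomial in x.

x^4 - 6x^3 + 10x^2 - 4x

With the vertex order [0, 1, 2, 3], the degrees are [2, 1, 2, 1], giving D = diag(2, 1, 2, 1) and L = D - A. L has integer entries, so p(x) = det(xI - L) has integer coefficients. Expanding the determinant yields x^4 - 6x^3 + 10x^2 - 4x. Since p(0) = det(-L) = 0, x divides p(x). There is one zero in the spectrum, matching the 1 component.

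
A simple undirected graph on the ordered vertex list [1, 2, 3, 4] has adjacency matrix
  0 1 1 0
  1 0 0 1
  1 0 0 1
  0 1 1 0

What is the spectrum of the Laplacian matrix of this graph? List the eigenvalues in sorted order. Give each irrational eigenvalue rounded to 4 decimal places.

[0, 2, 2, 4]

Each diagonal entry of L is the vertex degree and each off-diagonal entry is -1 where an edge is present, 0 otherwise; in the order [1, 2, 3, 4] the diagonal is [2, 2, 2, 2]. L is symmetric positive semidefinite, so every eigenvalue is real and nonnegative. The single zero eigenvalue shows the graph is connected.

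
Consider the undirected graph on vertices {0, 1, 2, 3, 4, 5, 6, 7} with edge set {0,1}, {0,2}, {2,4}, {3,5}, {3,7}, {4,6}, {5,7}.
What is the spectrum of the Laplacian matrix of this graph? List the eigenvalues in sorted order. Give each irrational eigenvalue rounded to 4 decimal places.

Reading degrees in the order [0, 1, 2, 3, 4, 5, 6, 7] gives [2, 1, 2, 2, 2, 2, 1, 2]; set D = diag(2, 1, 2, 2, 2, 2, 1, 2) and form L = D - A. The multiplicity of 0 as a Laplacian eigenvalue equals the number of connected components. The 2 zero eigenvalues correspond to the 2 connected components. The eigenvalues sum to 14, which equals trace(L) = 2|E|. The largest eigenvalue, 3.6180, is at most the vertex count 8.

[0, 0, 0.3820, 1.3820, 2.6180, 3, 3, 3.6180]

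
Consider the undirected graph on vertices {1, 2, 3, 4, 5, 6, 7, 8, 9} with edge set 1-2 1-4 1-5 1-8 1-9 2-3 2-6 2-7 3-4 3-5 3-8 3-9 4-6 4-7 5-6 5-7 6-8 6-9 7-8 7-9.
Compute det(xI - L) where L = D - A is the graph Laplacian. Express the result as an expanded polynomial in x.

x^9 - 40x^8 + 690x^7 - 6720x^6 + 40485x^5 - 154704x^4 + 366560x^3 - 492800x^2 + 288000x

With the vertex order [1, 2, 3, 4, 5, 6, 7, 8, 9], the degrees are [5, 4, 5, 4, 4, 5, 5, 4, 4], giving D = diag(5, 4, 5, 4, 4, 5, 5, 4, 4) and L = D - A. L has integer entries, so p(x) = det(xI - L) has integer coefficients. Expanding the determinant yields x^9 - 40x^8 + 690x^7 - 6720x^6 + 40485x^5 - 154704x^4 + 366560x^3 - 492800x^2 + 288000x. The constant term is 0 because L is singular (the all-ones vector lies in its kernel). The eigenvalues sum to 40, which equals trace(L) = 2|E|. There is one zero in the spectrum, matching the 1 component.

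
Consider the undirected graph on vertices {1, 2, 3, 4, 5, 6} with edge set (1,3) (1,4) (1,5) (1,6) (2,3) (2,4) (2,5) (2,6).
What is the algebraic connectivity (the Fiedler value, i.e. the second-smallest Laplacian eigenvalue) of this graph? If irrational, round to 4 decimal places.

2

Each diagonal entry of L is the vertex degree and each off-diagonal entry is -1 where an edge is present, 0 otherwise; in the order [1, 2, 3, 4, 5, 6] the diagonal is [4, 4, 2, 2, 2, 2]. The smallest Laplacian eigenvalue is always 0. The next one, lambda_2 = 2, measures how hard the graph is to disconnect: larger values mean better connectivity. There is one zero in the spectrum, matching the 1 component.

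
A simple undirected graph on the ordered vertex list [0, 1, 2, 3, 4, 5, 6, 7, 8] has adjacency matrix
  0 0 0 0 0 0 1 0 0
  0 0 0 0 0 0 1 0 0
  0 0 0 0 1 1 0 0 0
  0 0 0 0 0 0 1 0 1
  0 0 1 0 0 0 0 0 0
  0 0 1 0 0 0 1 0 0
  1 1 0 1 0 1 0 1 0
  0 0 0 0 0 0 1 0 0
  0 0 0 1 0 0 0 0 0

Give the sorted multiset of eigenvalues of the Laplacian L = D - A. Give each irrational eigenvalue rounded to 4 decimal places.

[0, 0.2483, 0.5063, 1, 1, 1.4950, 2.4702, 3.1767, 6.1036]

With the vertex order [0, 1, 2, 3, 4, 5, 6, 7, 8], the degrees are [1, 1, 2, 2, 1, 2, 5, 1, 1], giving D = diag(1, 1, 2, 2, 1, 2, 5, 1, 1) and L = D - A. Since every row of L sums to 0, the all-ones vector is in the kernel and 0 is an eigenvalue. The single zero eigenvalue shows the graph is connected. The largest eigenvalue, 6.1036, is at most the vertex count 9. There is one zero in the spectrum, matching the 1 component.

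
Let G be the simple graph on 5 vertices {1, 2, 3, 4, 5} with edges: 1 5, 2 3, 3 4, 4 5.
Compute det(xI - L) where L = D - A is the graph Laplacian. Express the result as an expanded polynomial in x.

With the vertex order [1, 2, 3, 4, 5], the degrees are [1, 1, 2, 2, 2], giving D = diag(1, 1, 2, 2, 2) and L = D - A. L has integer entries, so p(x) = det(xI - L) has integer coefficients. Expanding the determinant yields x^5 - 8x^4 + 21x^3 - 20x^2 + 5x. The constant term is 0 because L is singular (the all-ones vector lies in its kernel). By the matrix-tree theorem the graph has (1/5) * product of the nonzero eigenvalues = 1 spanning tree.

x^5 - 8x^4 + 21x^3 - 20x^2 + 5x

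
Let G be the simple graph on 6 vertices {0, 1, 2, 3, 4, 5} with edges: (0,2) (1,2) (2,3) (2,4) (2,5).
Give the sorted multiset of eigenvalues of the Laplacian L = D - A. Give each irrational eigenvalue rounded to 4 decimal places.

[0, 1, 1, 1, 1, 6]

Reading degrees in the order [0, 1, 2, 3, 4, 5] gives [1, 1, 5, 1, 1, 1]; set D = diag(1, 1, 5, 1, 1, 1) and form L = D - A. The multiplicity of 0 as a Laplacian eigenvalue equals the number of connected components. The largest eigenvalue, 6, is at most the vertex count 6. By the matrix-tree theorem the graph has (1/6) * product of the nonzero eigenvalues = 1 spanning tree.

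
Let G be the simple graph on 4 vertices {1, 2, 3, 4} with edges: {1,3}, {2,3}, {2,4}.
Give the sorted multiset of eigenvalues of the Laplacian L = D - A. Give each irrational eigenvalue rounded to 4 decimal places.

[0, 0.5858, 2, 3.4142]

Each diagonal entry of L is the vertex degree and each off-diagonal entry is -1 where an edge is present, 0 otherwise; in the order [1, 2, 3, 4] the diagonal is [1, 2, 2, 1]. L is symmetric positive semidefinite, so every eigenvalue is real and nonnegative. There is one zero in the spectrum, matching the 1 component.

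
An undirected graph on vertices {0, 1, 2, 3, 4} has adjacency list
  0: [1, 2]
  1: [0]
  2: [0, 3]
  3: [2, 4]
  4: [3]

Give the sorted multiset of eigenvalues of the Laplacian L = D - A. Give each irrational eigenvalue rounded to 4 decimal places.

[0, 0.3820, 1.3820, 2.6180, 3.6180]

Each diagonal entry of L is the vertex degree and each off-diagonal entry is -1 where an edge is present, 0 otherwise; in the order [0, 1, 2, 3, 4] the diagonal is [2, 1, 2, 2, 1]. Diagonalising L (or applying a numerical eigensolver to the 5x5 matrix) gives the spectrum above. The single zero eigenvalue shows the graph is connected. By the matrix-tree theorem the graph has (1/5) * product of the nonzero eigenvalues = 1 spanning tree.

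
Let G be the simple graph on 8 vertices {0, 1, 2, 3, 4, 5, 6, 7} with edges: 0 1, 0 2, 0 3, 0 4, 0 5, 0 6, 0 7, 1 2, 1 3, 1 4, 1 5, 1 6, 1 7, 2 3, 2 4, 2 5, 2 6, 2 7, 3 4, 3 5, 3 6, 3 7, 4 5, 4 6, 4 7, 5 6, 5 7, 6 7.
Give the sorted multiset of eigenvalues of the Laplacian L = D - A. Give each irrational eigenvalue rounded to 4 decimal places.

[0, 8, 8, 8, 8, 8, 8, 8]

Reading degrees in the order [0, 1, 2, 3, 4, 5, 6, 7] gives [7, 7, 7, 7, 7, 7, 7, 7]; set D = diag(7, 7, 7, 7, 7, 7, 7, 7) and form L = D - A. The multiplicity of 0 as a Laplacian eigenvalue equals the number of connected components. The eigenvalues sum to 56, which equals trace(L) = 2|E|.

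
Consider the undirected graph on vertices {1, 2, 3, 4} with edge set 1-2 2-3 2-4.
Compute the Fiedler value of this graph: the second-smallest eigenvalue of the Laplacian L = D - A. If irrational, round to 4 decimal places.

1

With the vertex order [1, 2, 3, 4], the degrees are [1, 3, 1, 1], giving D = diag(1, 3, 1, 1) and L = D - A. Computing the eigenvalues of L and sorting gives [0, 1, 1, 4]. The Fiedler value lambda_2 = 1 is strictly positive, so the graph is connected. By the matrix-tree theorem the graph has (1/4) * product of the nonzero eigenvalues = 1 spanning tree. The eigenvalues sum to 6, which equals trace(L) = 2|E|.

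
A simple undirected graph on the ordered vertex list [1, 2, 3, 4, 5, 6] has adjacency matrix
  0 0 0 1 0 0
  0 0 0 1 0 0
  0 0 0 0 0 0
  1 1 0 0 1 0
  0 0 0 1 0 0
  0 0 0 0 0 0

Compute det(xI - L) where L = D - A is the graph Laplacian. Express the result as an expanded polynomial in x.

Reading degrees in the order [1, 2, 3, 4, 5, 6] gives [1, 1, 0, 3, 1, 0]; set D = diag(1, 1, 0, 3, 1, 0) and form L = D - A. L has integer entries, so p(x) = det(xI - L) has integer coefficients. Expanding the determinant yields x^6 - 6x^5 + 9x^4 - 4x^3. Since p(0) = det(-L) = 0, x divides p(x). There are 3 zeros in the spectrum, matching the 3 components.

x^6 - 6x^5 + 9x^4 - 4x^3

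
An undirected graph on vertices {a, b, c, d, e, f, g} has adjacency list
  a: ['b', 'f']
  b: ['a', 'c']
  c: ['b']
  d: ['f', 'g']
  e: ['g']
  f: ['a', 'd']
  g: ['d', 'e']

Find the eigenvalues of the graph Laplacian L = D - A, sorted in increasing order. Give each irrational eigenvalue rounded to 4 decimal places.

[0, 0.1981, 0.7530, 1.5550, 2.4450, 3.2470, 3.8019]

Each diagonal entry of L is the vertex degree and each off-diagonal entry is -1 where an edge is present, 0 otherwise; in the order [a, b, c, d, e, f, g] the diagonal is [2, 2, 1, 2, 1, 2, 2]. L is symmetric positive semidefinite, so every eigenvalue is real and nonnegative. There is one zero in the spectrum, matching the 1 component.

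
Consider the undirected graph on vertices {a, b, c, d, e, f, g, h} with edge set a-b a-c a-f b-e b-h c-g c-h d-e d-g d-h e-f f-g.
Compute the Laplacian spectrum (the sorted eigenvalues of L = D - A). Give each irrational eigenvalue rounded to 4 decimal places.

[0, 2, 2, 2, 4, 4, 4, 6]

Reading degrees in the order [a, b, c, d, e, f, g, h] gives [3, 3, 3, 3, 3, 3, 3, 3]; set D = diag(3, 3, 3, 3, 3, 3, 3, 3) and form L = D - A. The multiplicity of 0 as a Laplacian eigenvalue equals the number of connected components. The single zero eigenvalue shows the graph is connected. The largest eigenvalue, 6, is at most the vertex count 8.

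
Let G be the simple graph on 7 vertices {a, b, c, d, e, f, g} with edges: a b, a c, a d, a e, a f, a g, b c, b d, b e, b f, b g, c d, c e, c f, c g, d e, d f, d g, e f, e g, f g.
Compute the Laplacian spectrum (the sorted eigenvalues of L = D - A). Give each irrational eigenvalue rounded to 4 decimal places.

With the vertex order [a, b, c, d, e, f, g], the degrees are [6, 6, 6, 6, 6, 6, 6], giving D = diag(6, 6, 6, 6, 6, 6, 6) and L = D - A. L is symmetric positive semidefinite, so every eigenvalue is real and nonnegative. The single zero eigenvalue shows the graph is connected. The eigenvalues sum to 42, which equals trace(L) = 2|E|. By the matrix-tree theorem the graph has (1/7) * product of the nonzero eigenvalues = 16807 spanning trees.

[0, 7, 7, 7, 7, 7, 7]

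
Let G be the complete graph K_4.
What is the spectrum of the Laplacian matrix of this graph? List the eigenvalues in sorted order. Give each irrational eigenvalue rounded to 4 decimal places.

The graph has 4 vertices and degree multiset [3, 3, 3, 3]; D is the diagonal matrix of degrees and L = D - A. Since every row of L sums to 0, the all-ones vector is in the kernel and 0 is an eigenvalue. The single zero eigenvalue shows the graph is connected.

[0, 4, 4, 4]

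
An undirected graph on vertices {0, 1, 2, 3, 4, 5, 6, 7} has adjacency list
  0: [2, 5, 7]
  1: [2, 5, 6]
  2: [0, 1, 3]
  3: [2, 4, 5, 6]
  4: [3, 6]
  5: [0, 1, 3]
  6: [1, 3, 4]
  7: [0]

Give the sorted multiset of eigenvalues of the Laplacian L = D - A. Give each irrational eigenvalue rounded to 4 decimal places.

Each diagonal entry of L is the vertex degree and each off-diagonal entry is -1 where an edge is present, 0 otherwise; in the order [0, 1, 2, 3, 4, 5, 6, 7] the diagonal is [3, 3, 3, 4, 2, 3, 3, 1]. L is symmetric positive semidefinite, so every eigenvalue is real and nonnegative. The single zero eigenvalue shows the graph is connected. There is one zero in the spectrum, matching the 1 component. The largest eigenvalue, 6.0262, is at most the vertex count 8.

[0, 0.6064, 1.5591, 2.8084, 3, 4, 4, 6.0262]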